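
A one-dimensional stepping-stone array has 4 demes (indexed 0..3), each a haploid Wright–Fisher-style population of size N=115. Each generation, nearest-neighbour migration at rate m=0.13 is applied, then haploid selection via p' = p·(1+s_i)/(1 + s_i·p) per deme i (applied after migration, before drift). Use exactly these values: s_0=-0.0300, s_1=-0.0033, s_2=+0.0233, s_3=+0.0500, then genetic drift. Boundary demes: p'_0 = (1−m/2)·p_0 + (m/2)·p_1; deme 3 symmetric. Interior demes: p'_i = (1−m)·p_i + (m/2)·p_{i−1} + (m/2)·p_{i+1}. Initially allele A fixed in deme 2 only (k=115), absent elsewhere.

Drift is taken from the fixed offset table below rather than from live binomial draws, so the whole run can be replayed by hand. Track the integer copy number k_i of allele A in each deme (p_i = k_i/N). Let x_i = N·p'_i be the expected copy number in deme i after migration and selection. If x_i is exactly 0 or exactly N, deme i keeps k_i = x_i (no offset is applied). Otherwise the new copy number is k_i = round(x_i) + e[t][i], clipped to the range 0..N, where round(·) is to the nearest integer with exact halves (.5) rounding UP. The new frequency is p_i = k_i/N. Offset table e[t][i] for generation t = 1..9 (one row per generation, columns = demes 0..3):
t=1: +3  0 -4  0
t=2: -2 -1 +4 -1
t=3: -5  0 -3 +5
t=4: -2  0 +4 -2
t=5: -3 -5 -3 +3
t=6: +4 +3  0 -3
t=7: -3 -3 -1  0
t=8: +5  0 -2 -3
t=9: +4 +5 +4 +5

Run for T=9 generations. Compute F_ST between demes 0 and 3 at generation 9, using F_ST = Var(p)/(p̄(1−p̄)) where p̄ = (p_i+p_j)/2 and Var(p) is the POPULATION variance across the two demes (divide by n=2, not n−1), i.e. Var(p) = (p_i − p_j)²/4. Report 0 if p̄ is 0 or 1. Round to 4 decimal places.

t=0: k=[0 0 115 0]
t=1: x=[0.0000 7.4519 100.3470 7.8233] k=[0 7 96 8]
t=2: x=[0.4414 12.2937 85.0084 14.3206] k=[0 11 89 13]
t=3: x=[0.6937 15.3111 79.5572 18.6912] k=[0 15 77 24]
t=4: x=[0.9460 18.0047 70.1567 28.4774] k=[0 18 74 26]
t=5: x=[1.1352 20.4144 67.8819 30.1937] k=[0 15 65 33]
t=6: x=[0.9460 17.2265 60.3309 36.2806] k=[5 20 60 33]
t=7: x=[5.8048 21.5670 56.3067 35.9495] k=[3 19 55 36]
t=8: x=[3.9229 20.2448 52.0806 38.4739] k=[9 20 50 35]
t=9: x=[9.4475 21.1778 47.7167 37.1920] k=[13 26 52 42]

0.0874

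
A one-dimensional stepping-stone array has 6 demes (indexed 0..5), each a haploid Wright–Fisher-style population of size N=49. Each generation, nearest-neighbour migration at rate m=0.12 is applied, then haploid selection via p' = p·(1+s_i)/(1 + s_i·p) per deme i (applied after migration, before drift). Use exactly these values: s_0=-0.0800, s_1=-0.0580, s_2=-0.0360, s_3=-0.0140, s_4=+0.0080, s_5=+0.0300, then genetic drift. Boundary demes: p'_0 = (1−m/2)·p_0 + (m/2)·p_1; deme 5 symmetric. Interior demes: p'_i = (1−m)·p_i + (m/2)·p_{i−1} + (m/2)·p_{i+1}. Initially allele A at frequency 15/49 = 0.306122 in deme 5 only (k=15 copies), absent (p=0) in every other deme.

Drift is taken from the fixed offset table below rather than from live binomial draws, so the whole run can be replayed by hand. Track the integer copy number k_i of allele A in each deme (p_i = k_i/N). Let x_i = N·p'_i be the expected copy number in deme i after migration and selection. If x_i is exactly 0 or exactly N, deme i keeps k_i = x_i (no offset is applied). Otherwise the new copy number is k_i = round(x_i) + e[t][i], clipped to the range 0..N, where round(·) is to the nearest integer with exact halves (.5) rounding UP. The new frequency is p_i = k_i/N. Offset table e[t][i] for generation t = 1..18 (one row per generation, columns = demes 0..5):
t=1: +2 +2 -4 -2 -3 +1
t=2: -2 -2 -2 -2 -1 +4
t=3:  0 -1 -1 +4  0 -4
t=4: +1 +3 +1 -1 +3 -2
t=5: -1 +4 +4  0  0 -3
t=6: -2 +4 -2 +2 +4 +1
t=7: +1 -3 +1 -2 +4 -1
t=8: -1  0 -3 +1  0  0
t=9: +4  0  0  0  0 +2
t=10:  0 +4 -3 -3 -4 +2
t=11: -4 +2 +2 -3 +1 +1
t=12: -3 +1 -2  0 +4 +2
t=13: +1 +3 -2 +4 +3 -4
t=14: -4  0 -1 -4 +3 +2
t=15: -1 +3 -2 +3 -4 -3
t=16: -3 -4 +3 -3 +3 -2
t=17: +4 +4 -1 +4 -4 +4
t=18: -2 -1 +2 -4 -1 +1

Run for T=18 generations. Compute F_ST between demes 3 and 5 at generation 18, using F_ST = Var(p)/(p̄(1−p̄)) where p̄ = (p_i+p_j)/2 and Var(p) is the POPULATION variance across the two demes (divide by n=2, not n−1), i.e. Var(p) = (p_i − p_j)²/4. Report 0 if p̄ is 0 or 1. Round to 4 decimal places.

0.1000

t=0: k=[0 0 0 0 0 15]
t=1: x=[0.0000 0.0000 0.0000 0.0000 0.9071 14.3987] k=[0 0 0 0 0 15]
t=2: x=[0.0000 0.0000 0.0000 0.0000 0.9071 14.3987] k=[0 0 0 0 0 18]
t=3: x=[0.0000 0.0000 0.0000 0.0000 1.0884 17.2489] k=[0 0 0 0 1 13]
t=4: x=[0.0000 0.0000 0.0000 0.0592 1.6728 12.5540] k=[0 0 0 0 5 11]
t=5: x=[0.0000 0.0000 0.0000 0.2958 5.0963 10.8883] k=[0 0 0 0 5 8]
t=6: x=[0.0000 0.0000 0.0000 0.2958 4.9151 8.0162] k=[0 0 0 2 9 9]
t=7: x=[0.0000 0.0000 0.1157 2.2693 8.6365 9.2192] k=[0 0 1 0 13 8]
t=8: x=[0.0000 0.0565 0.8489 0.8284 11.9920 8.5058] k=[0 0 0 2 12 9]
t=9: x=[0.0000 0.0000 0.1157 2.4470 11.2891 9.4026] k=[0 0 0 2 11 11]
t=10: x=[0.0000 0.0000 0.1157 2.3878 10.5257 11.2542] k=[0 0 0 0 7 13]
t=11: x=[0.0000 0.0000 0.0000 0.4142 6.9876 12.9192] k=[0 0 0 0 8 14]
t=12: x=[0.0000 0.0000 0.0000 0.4733 7.9328 13.9328] k=[0 0 0 0 12 16]
t=13: x=[0.0000 0.0000 0.0000 0.7101 11.5904 16.0777] k=[0 0 0 5 15 12]
t=14: x=[0.0000 0.0000 0.2893 5.2337 14.3006 12.4525] k=[0 0 0 1 17 14]
t=15: x=[0.0000 0.0000 0.0578 1.8744 15.9456 14.4797] k=[0 0 0 5 12 11]
t=16: x=[0.0000 0.0000 0.2893 5.0557 11.5904 11.3152] k=[0 0 3 2 15 9]
t=17: x=[0.0000 0.1696 2.6660 2.8025 13.9393 9.5859] k=[0 4 2 7 10 14]
t=18: x=[0.2209 3.4437 2.3370 6.7970 10.1239 14.0544] k=[0 2 4 3 9 15]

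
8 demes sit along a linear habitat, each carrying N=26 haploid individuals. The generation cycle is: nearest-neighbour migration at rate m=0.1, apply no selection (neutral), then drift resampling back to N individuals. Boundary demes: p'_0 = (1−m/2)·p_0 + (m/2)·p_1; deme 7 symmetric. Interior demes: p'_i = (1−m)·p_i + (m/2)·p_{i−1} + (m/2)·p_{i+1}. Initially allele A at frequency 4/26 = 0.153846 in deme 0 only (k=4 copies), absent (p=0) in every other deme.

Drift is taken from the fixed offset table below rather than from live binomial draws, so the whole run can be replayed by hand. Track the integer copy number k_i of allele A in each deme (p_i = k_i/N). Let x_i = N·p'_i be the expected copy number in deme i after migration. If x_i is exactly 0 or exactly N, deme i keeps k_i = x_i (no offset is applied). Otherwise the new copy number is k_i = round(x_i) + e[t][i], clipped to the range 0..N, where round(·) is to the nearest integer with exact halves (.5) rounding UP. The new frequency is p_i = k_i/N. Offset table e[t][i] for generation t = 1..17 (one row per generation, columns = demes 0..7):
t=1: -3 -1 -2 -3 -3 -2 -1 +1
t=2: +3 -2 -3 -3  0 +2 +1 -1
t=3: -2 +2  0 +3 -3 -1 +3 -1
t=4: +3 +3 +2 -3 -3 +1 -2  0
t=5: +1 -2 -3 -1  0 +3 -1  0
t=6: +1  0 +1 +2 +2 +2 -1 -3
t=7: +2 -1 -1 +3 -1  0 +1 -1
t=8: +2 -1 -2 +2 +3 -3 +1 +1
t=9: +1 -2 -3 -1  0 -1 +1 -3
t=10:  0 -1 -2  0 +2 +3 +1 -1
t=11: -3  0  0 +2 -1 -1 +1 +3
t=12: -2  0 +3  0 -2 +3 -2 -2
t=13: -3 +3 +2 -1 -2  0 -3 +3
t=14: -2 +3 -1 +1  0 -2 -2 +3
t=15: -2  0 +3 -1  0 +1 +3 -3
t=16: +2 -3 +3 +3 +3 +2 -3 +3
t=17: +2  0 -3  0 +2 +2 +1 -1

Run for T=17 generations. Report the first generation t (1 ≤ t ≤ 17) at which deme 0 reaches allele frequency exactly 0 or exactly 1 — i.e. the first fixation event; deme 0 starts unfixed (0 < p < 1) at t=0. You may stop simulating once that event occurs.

t=0: k=[4 0 0 0 0 0 0 0]
t=1: x=[3.8000 0.2000 0.0000 0.0000 0.0000 0.0000 0.0000 0.0000] k=[1 0 0 0 0 0 0 0]
t=2: x=[0.9500 0.0500 0.0000 0.0000 0.0000 0.0000 0.0000 0.0000] k=[4 0 0 0 0 0 0 0]
t=3: x=[3.8000 0.2000 0.0000 0.0000 0.0000 0.0000 0.0000 0.0000] k=[2 2 0 0 0 0 0 0]
t=4: x=[2.0000 1.9000 0.1000 0.0000 0.0000 0.0000 0.0000 0.0000] k=[5 5 2 0 0 0 0 0]
t=5: x=[5.0000 4.8500 2.0500 0.1000 0.0000 0.0000 0.0000 0.0000] k=[6 3 0 0 0 0 0 0]
t=6: x=[5.8500 3.0000 0.1500 0.0000 0.0000 0.0000 0.0000 0.0000] k=[7 3 1 0 0 0 0 0]
t=7: x=[6.8000 3.1000 1.0500 0.0500 0.0000 0.0000 0.0000 0.0000] k=[9 2 0 3 0 0 0 0]
t=8: x=[8.6500 2.2500 0.2500 2.7000 0.1500 0.0000 0.0000 0.0000] k=[11 1 0 5 3 0 0 0]
t=9: x=[10.5000 1.4500 0.3000 4.6500 2.9500 0.1500 0.0000 0.0000] k=[12 0 0 4 3 0 0 0]
t=10: x=[11.4000 0.6000 0.2000 3.7500 2.9000 0.1500 0.0000 0.0000] k=[11 0 0 4 5 3 0 0]
t=11: x=[10.4500 0.5500 0.2000 3.8500 4.8500 2.9500 0.1500 0.0000] k=[7 1 0 6 4 2 1 0]
t=12: x=[6.7000 1.2500 0.3500 5.6000 4.0000 2.0500 1.0000 0.0500] k=[5 1 3 6 2 5 0 0]
t=13: x=[4.8000 1.3000 3.0500 5.6500 2.3500 4.6000 0.2500 0.0000] k=[2 4 5 5 0 5 0 0]
t=14: x=[2.1000 3.9500 4.9500 4.7500 0.5000 4.5000 0.2500 0.0000] k=[0 7 4 6 1 3 0 0]

14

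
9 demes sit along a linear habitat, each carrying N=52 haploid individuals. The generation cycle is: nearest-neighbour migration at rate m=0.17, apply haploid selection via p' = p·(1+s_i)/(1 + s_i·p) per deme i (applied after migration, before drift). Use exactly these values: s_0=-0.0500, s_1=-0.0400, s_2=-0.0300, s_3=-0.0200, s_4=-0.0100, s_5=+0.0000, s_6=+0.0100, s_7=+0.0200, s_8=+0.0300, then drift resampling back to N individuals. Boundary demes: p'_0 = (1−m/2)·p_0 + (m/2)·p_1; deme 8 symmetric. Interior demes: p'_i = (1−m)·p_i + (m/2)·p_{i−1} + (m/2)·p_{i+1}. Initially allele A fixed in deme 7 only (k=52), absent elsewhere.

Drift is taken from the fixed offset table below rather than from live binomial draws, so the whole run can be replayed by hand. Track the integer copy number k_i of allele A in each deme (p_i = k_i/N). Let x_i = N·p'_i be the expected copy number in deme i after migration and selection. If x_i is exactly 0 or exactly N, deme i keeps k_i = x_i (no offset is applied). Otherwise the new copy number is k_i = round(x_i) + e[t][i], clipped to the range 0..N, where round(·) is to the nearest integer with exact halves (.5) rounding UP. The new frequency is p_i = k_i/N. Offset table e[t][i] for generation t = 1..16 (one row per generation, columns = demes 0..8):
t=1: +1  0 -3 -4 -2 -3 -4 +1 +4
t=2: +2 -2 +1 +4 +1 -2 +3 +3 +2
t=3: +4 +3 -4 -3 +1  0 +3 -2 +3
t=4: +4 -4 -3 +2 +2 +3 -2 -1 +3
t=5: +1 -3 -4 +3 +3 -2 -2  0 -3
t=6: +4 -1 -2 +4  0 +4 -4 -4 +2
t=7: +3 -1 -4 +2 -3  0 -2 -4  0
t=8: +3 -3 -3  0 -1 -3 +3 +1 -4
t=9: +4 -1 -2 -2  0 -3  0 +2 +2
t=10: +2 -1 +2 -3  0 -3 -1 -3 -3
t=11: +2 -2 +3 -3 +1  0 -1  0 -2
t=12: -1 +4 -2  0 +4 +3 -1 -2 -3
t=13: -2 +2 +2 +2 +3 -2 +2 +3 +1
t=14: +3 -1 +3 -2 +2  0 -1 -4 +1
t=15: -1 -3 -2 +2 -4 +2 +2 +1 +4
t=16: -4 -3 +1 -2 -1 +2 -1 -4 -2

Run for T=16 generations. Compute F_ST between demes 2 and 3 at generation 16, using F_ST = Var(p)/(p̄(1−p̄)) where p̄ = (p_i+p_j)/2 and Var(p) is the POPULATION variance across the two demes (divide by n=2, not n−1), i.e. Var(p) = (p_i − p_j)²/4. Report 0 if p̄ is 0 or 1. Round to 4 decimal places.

0.0052

t=0: k=[0 0 0 0 0 0 0 52 0]
t=1: x=[0.0000 0.0000 0.0000 0.0000 0.0000 0.0000 4.4604 43.3043 4.5410] k=[0 0 0 0 0 0 0 44 9]
t=2: x=[0.0000 0.0000 0.0000 0.0000 0.0000 0.0000 3.7747 37.4930 12.2496] k=[0 0 0 0 0 0 7 40 14]
t=3: x=[0.0000 0.0000 0.0000 0.0000 0.0000 0.5950 9.2857 35.2109 16.5416] k=[0 0 0 0 0 1 12 33 20]
t=4: x=[0.0000 0.0000 0.0000 0.0000 0.0842 1.8500 12.9465 30.3606 21.4767] k=[0 0 0 0 2 5 11 29 24]
t=5: x=[0.0000 0.0000 0.0000 0.1666 2.0650 5.2550 12.1122 27.3019 24.8082] k=[0 0 0 3 5 3 10 27 22]
t=6: x=[0.0000 0.0000 0.2474 2.8599 4.6175 3.7650 10.9357 25.3872 22.8027] k=[0 0 0 7 5 8 7 21 25]
t=7: x=[0.0000 0.0000 0.5773 6.1250 5.3764 7.6600 8.3445 20.3949 25.0435] k=[0 0 0 8 2 8 6 16 25]
t=8: x=[0.0000 0.0000 0.6599 6.6913 2.9915 7.3200 7.0806 16.1345 24.6178] k=[0 0 0 7 2 4 10 17 21]
t=9: x=[0.0000 0.0000 0.5773 5.8739 2.5703 4.3400 10.1661 16.9706 21.0291] k=[0 0 0 4 3 1 10 19 23]
t=10: x=[0.0000 0.0000 0.3299 3.5083 2.8875 1.9350 10.0806 18.8121 23.0386] k=[0 0 2 1 3 0 9 16 20]
t=11: x=[0.0000 0.1632 1.6944 1.2305 2.5505 1.0200 8.9032 15.9632 20.0227] k=[0 0 5 0 4 1 8 16 18]
t=12: x=[0.0000 0.4081 4.0352 0.7499 3.3732 1.8500 8.1532 15.7062 18.1779] k=[0 4 2 1 7 5 7 14 15]
t=13: x=[0.3231 3.3594 2.0249 1.5641 6.2644 5.3400 7.4886 13.6888 15.2314] k=[0 5 4 4 9 3 9 17 16]
t=14: x=[0.4039 4.3253 3.9718 4.3439 7.9968 4.0200 9.2454 16.4569 16.4152] k=[3 3 7 2 10 4 8 12 17]
t=15: x=[2.8582 3.2147 6.0698 3.0465 8.7367 4.8500 8.0676 12.2697 16.9105] k=[2 0 4 5 5 7 10 13 21]
t=16: x=[1.7416 0.4898 3.6405 4.8258 5.1234 7.0850 10.0806 13.6232 20.6871] k=[0 0 5 3 4 9 9 10 19]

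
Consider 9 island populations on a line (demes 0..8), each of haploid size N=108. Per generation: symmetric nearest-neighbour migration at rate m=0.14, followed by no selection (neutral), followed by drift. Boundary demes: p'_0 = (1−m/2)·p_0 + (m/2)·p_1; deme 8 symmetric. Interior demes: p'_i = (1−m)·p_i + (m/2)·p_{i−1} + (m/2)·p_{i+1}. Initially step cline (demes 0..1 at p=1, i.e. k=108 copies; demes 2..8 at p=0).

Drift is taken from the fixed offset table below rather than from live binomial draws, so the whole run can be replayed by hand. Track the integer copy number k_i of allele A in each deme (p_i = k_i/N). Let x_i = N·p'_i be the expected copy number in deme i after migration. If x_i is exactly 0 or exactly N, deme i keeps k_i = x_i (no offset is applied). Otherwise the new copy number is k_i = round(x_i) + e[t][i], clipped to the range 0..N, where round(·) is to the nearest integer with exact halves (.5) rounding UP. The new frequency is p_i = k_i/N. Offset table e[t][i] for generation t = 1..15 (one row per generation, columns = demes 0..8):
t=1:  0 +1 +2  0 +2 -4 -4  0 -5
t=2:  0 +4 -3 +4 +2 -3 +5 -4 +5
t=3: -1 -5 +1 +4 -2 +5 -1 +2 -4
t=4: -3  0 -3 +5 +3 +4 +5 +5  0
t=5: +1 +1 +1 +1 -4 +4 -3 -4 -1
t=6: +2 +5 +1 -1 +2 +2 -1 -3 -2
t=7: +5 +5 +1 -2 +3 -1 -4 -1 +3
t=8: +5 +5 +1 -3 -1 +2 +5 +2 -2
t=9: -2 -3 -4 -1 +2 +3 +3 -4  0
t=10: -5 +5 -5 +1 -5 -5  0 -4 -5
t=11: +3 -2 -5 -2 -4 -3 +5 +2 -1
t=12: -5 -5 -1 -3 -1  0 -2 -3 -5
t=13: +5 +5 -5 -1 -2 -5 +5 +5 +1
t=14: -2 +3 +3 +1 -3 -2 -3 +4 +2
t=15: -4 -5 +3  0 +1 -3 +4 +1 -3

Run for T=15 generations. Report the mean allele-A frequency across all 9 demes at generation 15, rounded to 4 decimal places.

0.2438

t=0: k=[108 108 0 0 0 0 0 0 0]
t=1: x=[108.0000 100.4400 7.5600 0.0000 0.0000 0.0000 0.0000 0.0000 0.0000] k=[108 101 10 0 0 0 0 0 0]
t=2: x=[107.5100 95.1200 15.6700 0.7000 0.0000 0.0000 0.0000 0.0000 0.0000] k=[108 99 13 5 0 0 0 0 0]
t=3: x=[107.3700 93.6100 18.4600 5.2100 0.3500 0.0000 0.0000 0.0000 0.0000] k=[106 89 19 9 0 0 0 0 0]
t=4: x=[104.8100 85.2900 23.2000 9.0700 0.6300 0.0000 0.0000 0.0000 0.0000] k=[102 85 20 14 4 0 0 0 0]
t=5: x=[100.8100 81.6400 24.1300 13.7200 4.4200 0.2800 0.0000 0.0000 0.0000] k=[102 83 25 15 0 4 0 0 0]
t=6: x=[100.6700 80.2700 28.3600 14.6500 1.3300 3.4400 0.2800 0.0000 0.0000] k=[103 85 29 14 3 5 0 0 0]
t=7: x=[101.7400 82.3400 31.8700 14.2800 3.9100 4.5100 0.3500 0.0000 0.0000] k=[107 87 33 12 7 4 0 0 0]
t=8: x=[105.6000 84.6200 35.3100 13.1200 7.1400 3.9300 0.2800 0.0000 0.0000] k=[108 90 36 10 6 6 5 0 0]
t=9: x=[106.7400 87.4800 37.9600 11.5400 6.2800 5.9300 4.7200 0.3500 0.0000] k=[105 84 34 11 8 9 8 0 0]
t=10: x=[103.5300 81.9700 35.8900 12.4000 8.2800 8.8600 7.5100 0.5600 0.0000] k=[99 87 31 13 3 4 8 0 0]
t=11: x=[98.1600 83.9200 33.6600 13.5600 3.7700 4.2100 7.1600 0.5600 0.0000] k=[101 82 29 12 0 1 12 3 0]
t=12: x=[99.6700 79.6200 31.5200 12.3500 0.9100 1.7000 10.6000 3.4200 0.2100] k=[95 75 31 9 0 2 9 0 0]
t=13: x=[93.6000 73.3200 32.5400 9.9100 0.7700 2.3500 7.8800 0.6300 0.0000] k=[99 78 28 9 0 0 13 6 0]
t=14: x=[97.5300 75.9700 30.1700 9.7000 0.6300 0.9100 11.6000 6.0700 0.4200] k=[96 79 33 11 0 0 9 10 2]
t=15: x=[94.8100 76.9700 34.6800 11.7700 0.7700 0.6300 8.4400 9.3700 2.5600] k=[91 72 38 12 2 0 12 10 0]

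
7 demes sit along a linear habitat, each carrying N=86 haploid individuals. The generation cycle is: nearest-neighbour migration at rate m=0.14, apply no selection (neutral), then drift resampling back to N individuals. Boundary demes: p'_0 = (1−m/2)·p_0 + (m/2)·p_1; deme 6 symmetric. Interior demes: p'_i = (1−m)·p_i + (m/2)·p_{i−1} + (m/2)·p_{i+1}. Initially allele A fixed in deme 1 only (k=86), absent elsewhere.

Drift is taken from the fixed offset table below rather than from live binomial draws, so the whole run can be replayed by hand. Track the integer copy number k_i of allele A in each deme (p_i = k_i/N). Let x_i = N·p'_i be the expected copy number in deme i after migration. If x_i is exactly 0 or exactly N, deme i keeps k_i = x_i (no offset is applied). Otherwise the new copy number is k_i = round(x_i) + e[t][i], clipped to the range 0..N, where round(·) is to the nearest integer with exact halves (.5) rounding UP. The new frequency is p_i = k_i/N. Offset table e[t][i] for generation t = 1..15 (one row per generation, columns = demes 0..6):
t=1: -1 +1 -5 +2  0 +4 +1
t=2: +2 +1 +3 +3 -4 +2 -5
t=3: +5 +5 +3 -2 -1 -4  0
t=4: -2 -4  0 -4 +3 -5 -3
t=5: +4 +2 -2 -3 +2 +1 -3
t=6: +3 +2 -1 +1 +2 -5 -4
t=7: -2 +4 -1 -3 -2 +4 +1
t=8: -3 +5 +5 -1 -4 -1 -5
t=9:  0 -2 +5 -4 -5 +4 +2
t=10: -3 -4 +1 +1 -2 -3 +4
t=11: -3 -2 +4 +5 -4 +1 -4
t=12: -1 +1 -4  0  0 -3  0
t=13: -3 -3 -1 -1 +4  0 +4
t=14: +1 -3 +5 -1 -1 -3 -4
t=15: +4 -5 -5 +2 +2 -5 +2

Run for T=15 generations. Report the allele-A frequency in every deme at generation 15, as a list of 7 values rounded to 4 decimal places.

[0.3488, 0.2674, 0.2674, 0.1512, 0.0814, 0.0000, 0.0465]

t=0: k=[0 86 0 0 0 0 0]
t=1: x=[6.0200 73.9600 6.0200 0.0000 0.0000 0.0000 0.0000] k=[5 75 1 0 0 0 0]
t=2: x=[9.9000 64.9200 6.1100 0.0700 0.0000 0.0000 0.0000] k=[12 66 9 3 0 0 0]
t=3: x=[15.7800 58.2300 12.5700 3.2100 0.2100 0.0000 0.0000] k=[21 63 16 1 0 0 0]
t=4: x=[23.9400 56.7700 18.2400 1.9800 0.0700 0.0000 0.0000] k=[22 53 18 0 3 0 0]
t=5: x=[24.1700 48.3800 19.1900 1.4700 2.5800 0.2100 0.0000] k=[28 50 17 0 5 1 0]
t=6: x=[29.5400 46.1500 18.1200 1.5400 4.3700 1.2100 0.0700] k=[33 48 17 3 6 0 0]
t=7: x=[34.0500 44.7800 18.1900 4.1900 5.3700 0.4200 0.0000] k=[32 49 17 1 3 4 0]
t=8: x=[33.1900 45.5700 18.1200 2.2600 2.9300 3.6500 0.2800] k=[30 51 23 1 0 3 0]
t=9: x=[31.4700 47.5700 23.4200 2.4700 0.2800 2.5800 0.2100] k=[31 46 28 0 0 7 2]
t=10: x=[32.0500 43.6900 27.3000 1.9600 0.4900 6.1600 2.3500] k=[29 40 28 3 0 3 6]
t=11: x=[29.7700 38.3900 27.0900 4.5400 0.4200 3.0000 5.7900] k=[27 36 31 10 0 4 2]
t=12: x=[27.6300 35.0200 29.8800 10.7700 0.9800 3.5800 2.1400] k=[27 36 26 11 1 1 2]
t=13: x=[27.6300 34.6700 25.6500 11.3500 1.7000 1.0700 1.9300] k=[25 32 25 10 6 1 6]
t=14: x=[25.4900 31.0200 24.4400 10.7700 5.9300 1.7000 5.6500] k=[26 28 29 10 5 0 2]
t=15: x=[26.1400 27.9300 27.6000 10.9800 5.0000 0.4900 1.8600] k=[30 23 23 13 7 0 4]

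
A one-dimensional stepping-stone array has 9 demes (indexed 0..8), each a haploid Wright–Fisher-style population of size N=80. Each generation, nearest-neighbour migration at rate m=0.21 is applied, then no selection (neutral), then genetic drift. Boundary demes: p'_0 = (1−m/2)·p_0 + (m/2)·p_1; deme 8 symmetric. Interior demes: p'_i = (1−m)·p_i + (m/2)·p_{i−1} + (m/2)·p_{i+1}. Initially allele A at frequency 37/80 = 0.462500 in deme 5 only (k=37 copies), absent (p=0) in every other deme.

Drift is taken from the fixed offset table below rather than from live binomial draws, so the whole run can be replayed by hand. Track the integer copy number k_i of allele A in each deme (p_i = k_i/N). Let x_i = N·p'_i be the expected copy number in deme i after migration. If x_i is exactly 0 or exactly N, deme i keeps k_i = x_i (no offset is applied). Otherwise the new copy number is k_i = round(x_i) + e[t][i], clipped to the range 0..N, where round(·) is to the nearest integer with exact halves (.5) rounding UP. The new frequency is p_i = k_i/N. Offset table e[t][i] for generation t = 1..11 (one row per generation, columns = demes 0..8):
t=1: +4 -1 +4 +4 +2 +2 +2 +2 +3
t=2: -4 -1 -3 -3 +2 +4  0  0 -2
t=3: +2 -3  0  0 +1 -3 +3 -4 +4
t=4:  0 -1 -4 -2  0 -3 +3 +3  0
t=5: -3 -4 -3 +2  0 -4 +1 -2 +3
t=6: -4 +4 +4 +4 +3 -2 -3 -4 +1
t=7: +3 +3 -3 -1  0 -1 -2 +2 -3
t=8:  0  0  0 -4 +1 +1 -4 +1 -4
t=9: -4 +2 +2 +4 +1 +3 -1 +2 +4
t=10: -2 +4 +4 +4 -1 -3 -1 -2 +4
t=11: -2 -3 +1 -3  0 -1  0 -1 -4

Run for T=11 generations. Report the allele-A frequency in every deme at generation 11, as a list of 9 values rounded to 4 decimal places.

[0.0000, 0.0500, 0.1125, 0.1000, 0.1375, 0.1000, 0.0625, 0.0500, 0.0625]

t=0: k=[0 0 0 0 0 37 0 0 0]
t=1: x=[0.0000 0.0000 0.0000 0.0000 3.8850 29.2300 3.8850 0.0000 0.0000] k=[0 0 0 0 6 31 6 0 0]
t=2: x=[0.0000 0.0000 0.0000 0.6300 7.9950 25.7500 7.9950 0.6300 0.0000] k=[0 0 0 0 10 30 8 1 0]
t=3: x=[0.0000 0.0000 0.0000 1.0500 11.0500 25.5900 9.5750 1.6300 0.1050] k=[0 0 0 1 12 23 13 0 4]
t=4: x=[0.0000 0.0000 0.1050 2.0500 12.0000 20.7950 12.6850 1.7850 3.5800] k=[0 0 0 0 12 18 16 5 4]
t=5: x=[0.0000 0.0000 0.0000 1.2600 11.3700 17.1600 15.0550 6.0500 4.1050] k=[0 0 0 3 11 13 16 4 7]
t=6: x=[0.0000 0.0000 0.3150 3.5250 10.3700 13.1050 14.4250 5.5750 6.6850] k=[0 0 4 8 13 11 11 2 8]
t=7: x=[0.0000 0.4200 4.0000 8.1050 12.2650 11.2100 10.0550 3.5750 7.3700] k=[0 3 1 7 12 10 8 6 4]
t=8: x=[0.3150 2.4750 1.8400 6.8950 11.2650 10.0000 8.0000 6.0000 4.2100] k=[0 2 2 3 12 11 4 7 0]
t=9: x=[0.2100 1.7900 2.1050 3.8400 10.9500 10.3700 5.0500 5.9500 0.7350] k=[0 4 4 8 12 13 4 8 5]
t=10: x=[0.4200 3.5800 4.4200 8.0000 11.6850 11.9500 5.3650 7.2650 5.3150] k=[0 8 8 12 11 9 4 5 9]
t=11: x=[0.8400 7.1600 8.4200 11.4750 10.8950 8.6850 4.6300 5.3150 8.5800] k=[0 4 9 8 11 8 5 4 5]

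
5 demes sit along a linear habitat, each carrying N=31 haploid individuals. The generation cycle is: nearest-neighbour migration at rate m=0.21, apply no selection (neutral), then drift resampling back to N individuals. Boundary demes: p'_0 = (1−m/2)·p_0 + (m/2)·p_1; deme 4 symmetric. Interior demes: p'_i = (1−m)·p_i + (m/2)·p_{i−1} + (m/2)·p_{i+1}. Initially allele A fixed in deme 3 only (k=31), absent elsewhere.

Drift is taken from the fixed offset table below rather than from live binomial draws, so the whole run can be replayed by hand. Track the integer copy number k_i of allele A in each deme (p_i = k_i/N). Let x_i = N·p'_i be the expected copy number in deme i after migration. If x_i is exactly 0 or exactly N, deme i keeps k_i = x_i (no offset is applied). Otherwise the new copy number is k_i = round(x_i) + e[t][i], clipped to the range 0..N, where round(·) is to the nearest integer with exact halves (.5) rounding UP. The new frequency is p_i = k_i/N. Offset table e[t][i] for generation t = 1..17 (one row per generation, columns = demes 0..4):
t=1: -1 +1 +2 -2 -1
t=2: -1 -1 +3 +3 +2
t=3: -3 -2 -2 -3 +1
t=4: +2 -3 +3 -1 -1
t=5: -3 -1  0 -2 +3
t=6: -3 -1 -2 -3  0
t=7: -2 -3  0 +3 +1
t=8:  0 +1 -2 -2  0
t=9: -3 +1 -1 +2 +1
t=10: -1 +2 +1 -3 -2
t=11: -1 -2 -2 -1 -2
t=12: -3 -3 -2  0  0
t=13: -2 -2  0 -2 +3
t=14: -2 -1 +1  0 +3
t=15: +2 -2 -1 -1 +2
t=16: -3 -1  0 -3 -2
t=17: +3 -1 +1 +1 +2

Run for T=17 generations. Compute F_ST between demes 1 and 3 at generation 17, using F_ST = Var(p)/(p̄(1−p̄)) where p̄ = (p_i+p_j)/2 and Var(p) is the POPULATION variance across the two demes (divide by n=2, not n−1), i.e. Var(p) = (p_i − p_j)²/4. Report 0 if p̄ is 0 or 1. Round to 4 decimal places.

0.0690

t=0: k=[0 0 0 31 0]
t=1: x=[0.0000 0.0000 3.2550 24.4900 3.2550] k=[0 0 5 22 2]
t=2: x=[0.0000 0.5250 6.2600 18.1150 4.1000] k=[0 0 9 21 6]
t=3: x=[0.0000 0.9450 9.3150 18.1650 7.5750] k=[0 0 7 15 9]
t=4: x=[0.0000 0.7350 7.1050 13.5300 9.6300] k=[0 0 10 13 9]
t=5: x=[0.0000 1.0500 9.2650 12.2650 9.4200] k=[0 0 9 10 12]
t=6: x=[0.0000 0.9450 8.1600 10.1050 11.7900] k=[0 0 6 7 12]
t=7: x=[0.0000 0.6300 5.4750 7.4200 11.4750] k=[0 0 5 10 12]
t=8: x=[0.0000 0.5250 5.0000 9.6850 11.7900] k=[0 2 3 8 12]
t=9: x=[0.2100 1.8950 3.4200 7.8950 11.5800] k=[0 3 2 10 13]
t=10: x=[0.3150 2.5800 2.9450 9.4750 12.6850] k=[0 5 4 6 11]
t=11: x=[0.5250 4.3700 4.3150 6.3150 10.4750] k=[0 2 2 5 8]
t=12: x=[0.2100 1.7900 2.3150 5.0000 7.6850] k=[0 0 0 5 8]
t=13: x=[0.0000 0.0000 0.5250 4.7900 7.6850] k=[0 0 1 3 11]
t=14: x=[0.0000 0.1050 1.1050 3.6300 10.1600] k=[0 0 2 4 13]
t=15: x=[0.0000 0.2100 2.0000 4.7350 12.0550] k=[0 0 1 4 14]
t=16: x=[0.0000 0.1050 1.2100 4.7350 12.9500] k=[0 0 1 2 11]
t=17: x=[0.0000 0.1050 1.0000 2.8400 10.0550] k=[0 0 2 4 12]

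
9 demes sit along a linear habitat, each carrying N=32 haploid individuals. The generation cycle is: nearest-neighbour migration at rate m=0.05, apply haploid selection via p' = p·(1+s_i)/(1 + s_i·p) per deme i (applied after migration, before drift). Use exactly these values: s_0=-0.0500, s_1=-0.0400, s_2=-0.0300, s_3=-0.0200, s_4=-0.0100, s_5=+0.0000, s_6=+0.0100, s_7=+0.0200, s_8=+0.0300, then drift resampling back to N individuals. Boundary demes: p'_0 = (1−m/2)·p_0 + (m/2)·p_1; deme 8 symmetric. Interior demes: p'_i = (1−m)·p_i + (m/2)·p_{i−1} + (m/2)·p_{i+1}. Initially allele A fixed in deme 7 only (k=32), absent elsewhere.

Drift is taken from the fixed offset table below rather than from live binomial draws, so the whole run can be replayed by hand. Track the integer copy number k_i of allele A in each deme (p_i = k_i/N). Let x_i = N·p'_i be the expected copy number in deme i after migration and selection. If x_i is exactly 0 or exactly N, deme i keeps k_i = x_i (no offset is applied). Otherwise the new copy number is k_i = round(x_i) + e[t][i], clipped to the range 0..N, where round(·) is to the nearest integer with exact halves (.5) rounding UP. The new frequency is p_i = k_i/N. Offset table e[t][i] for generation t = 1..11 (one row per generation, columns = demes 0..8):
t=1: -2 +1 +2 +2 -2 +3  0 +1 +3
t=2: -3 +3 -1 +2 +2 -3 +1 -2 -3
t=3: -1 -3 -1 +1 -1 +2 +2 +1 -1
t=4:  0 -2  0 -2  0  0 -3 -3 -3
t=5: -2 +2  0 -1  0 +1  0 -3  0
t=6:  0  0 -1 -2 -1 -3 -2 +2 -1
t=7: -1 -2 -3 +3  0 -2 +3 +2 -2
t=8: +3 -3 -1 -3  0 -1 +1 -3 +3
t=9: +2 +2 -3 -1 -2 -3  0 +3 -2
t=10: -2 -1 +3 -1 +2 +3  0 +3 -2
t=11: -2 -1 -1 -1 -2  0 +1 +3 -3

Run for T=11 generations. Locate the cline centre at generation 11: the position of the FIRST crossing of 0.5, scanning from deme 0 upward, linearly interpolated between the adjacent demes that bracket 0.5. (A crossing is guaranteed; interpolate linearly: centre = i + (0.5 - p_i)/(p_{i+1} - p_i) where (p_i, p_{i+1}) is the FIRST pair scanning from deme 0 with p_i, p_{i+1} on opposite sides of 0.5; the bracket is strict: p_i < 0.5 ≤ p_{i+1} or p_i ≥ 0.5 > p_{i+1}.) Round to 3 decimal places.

t=0: k=[0 0 0 0 0 0 0 32 0]
t=1: x=[0.0000 0.0000 0.0000 0.0000 0.0000 0.0000 0.8078 30.4298 0.8234] k=[0 0 0 0 0 0 1 31 4]
t=2: x=[0.0000 0.0000 0.0000 0.0000 0.0000 0.0250 1.7413 29.6190 4.7942] k=[0 0 0 0 0 0 3 28 2]
t=3: x=[0.0000 0.0000 0.0000 0.0000 0.0000 0.0750 3.5815 26.8117 2.7227] k=[0 0 0 0 0 2 6 28 2]
t=4: x=[0.0000 0.0000 0.0000 0.0000 0.0495 2.0500 6.5014 26.8857 2.7227] k=[0 0 0 0 0 2 4 24 0]
t=5: x=[0.0000 0.0000 0.0000 0.0000 0.0495 2.0000 4.4883 23.0284 0.6177] k=[0 0 0 0 0 3 4 20 1]
t=6: x=[0.0000 0.0000 0.0000 0.0000 0.0743 2.9500 4.4127 19.2771 1.5172] k=[0 0 0 0 0 0 2 21 1]
t=7: x=[0.0000 0.0000 0.0000 0.0000 0.0000 0.0500 2.4474 20.1730 1.5428] k=[0 0 0 0 0 0 5 22 0]
t=8: x=[0.0000 0.0000 0.0000 0.0000 0.0000 0.1250 5.3441 21.1673 0.5662] k=[0 0 0 0 0 0 6 18 4]
t=9: x=[0.0000 0.0000 0.0000 0.0000 0.0000 0.1500 6.1996 17.5072 4.4623] k=[0 0 0 0 0 0 6 21 2]
t=10: x=[0.0000 0.0000 0.0000 0.0000 0.0000 0.1500 6.2750 20.2974 2.5433] k=[0 0 0 0 0 3 6 23 1]
t=11: x=[0.0000 0.0000 0.0000 0.0000 0.0743 3.0000 6.4008 22.1604 1.5942] k=[0 0 0 0 0 3 7 25 0]

6.500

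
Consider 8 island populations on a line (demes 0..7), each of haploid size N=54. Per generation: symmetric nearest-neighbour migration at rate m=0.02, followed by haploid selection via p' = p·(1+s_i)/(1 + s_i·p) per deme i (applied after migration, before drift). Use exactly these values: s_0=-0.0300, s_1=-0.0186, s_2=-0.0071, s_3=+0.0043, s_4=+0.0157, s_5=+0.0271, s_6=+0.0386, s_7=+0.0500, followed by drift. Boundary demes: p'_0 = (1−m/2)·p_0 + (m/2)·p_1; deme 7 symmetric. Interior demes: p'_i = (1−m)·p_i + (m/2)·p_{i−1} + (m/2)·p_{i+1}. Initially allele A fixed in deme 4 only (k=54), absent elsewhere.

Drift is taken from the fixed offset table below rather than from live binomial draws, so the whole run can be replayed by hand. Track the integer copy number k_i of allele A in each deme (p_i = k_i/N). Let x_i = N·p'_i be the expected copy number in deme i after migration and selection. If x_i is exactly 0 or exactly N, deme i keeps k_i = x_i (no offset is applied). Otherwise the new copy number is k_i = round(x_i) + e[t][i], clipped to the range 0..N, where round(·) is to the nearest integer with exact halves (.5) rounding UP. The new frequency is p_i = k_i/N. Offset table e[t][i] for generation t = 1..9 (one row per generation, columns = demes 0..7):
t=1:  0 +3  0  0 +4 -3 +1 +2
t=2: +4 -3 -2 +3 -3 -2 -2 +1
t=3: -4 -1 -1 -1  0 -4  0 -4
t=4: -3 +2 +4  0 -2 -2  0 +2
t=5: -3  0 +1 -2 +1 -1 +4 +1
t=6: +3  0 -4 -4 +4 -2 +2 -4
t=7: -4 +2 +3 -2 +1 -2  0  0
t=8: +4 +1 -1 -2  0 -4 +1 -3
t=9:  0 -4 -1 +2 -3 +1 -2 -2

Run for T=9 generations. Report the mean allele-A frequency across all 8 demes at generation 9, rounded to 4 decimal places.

t=0: k=[0 0 0 0 54 0 0 0]
t=1: x=[0.0000 0.0000 0.0000 0.5423 52.9364 0.5545 0.0000 0.0000] k=[0 0 0 1 54 0 0 0]
t=2: x=[0.0000 0.0000 0.0099 1.5264 52.9462 0.5545 0.0000 0.0000] k=[0 0 0 5 50 0 0 0]
t=3: x=[0.0000 0.0000 0.0496 5.4209 49.1196 0.5134 0.0000 0.0000] k=[0 0 0 4 49 0 0 0]
t=4: x=[0.0000 0.0000 0.0397 4.4274 48.1419 0.5032 0.0000 0.0000] k=[0 0 4 4 46 0 0 0]
t=5: x=[0.0000 0.0393 3.9339 4.4374 45.2350 0.4724 0.0000 0.0000] k=[0 0 5 2 46 0 0 0]
t=6: x=[0.0000 0.0491 4.8882 2.4801 45.2152 0.4724 0.0000 0.0000] k=[0 0 1 0 49 0 0 0]
t=7: x=[0.0000 0.0098 0.9732 0.5021 48.1023 0.5032 0.0000 0.0000] k=[0 2 4 0 49 0 0 0]
t=8: x=[0.0194 1.9642 3.9141 0.5323 48.1023 0.5032 0.0000 0.0000] k=[4 3 3 0 48 0 0 0]
t=9: x=[3.8789 2.9571 2.9501 0.5122 47.1339 0.4929 0.0000 0.0000] k=[4 0 2 3 44 1 0 0]

0.1250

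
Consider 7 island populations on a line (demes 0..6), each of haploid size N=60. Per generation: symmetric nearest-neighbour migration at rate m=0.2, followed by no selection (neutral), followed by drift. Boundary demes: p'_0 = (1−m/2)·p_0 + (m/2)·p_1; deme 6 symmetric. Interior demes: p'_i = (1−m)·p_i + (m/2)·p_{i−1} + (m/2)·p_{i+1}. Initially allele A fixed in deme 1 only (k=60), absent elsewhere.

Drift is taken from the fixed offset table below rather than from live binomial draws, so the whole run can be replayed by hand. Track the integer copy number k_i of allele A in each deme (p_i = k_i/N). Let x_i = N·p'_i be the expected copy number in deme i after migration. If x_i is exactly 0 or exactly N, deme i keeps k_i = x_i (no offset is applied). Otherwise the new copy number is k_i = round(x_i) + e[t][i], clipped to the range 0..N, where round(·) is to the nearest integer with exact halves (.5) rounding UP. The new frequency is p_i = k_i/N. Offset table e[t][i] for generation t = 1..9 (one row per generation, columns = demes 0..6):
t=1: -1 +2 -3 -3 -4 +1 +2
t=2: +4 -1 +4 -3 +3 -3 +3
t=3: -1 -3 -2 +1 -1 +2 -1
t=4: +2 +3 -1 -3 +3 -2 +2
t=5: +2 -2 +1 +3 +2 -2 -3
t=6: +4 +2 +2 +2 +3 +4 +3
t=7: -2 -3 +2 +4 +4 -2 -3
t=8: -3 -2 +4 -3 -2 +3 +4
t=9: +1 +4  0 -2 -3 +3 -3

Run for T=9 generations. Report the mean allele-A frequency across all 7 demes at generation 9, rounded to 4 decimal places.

0.2143

t=0: k=[0 60 0 0 0 0 0]
t=1: x=[6.0000 48.0000 6.0000 0.0000 0.0000 0.0000 0.0000] k=[5 50 3 0 0 0 0]
t=2: x=[9.5000 40.8000 7.4000 0.3000 0.0000 0.0000 0.0000] k=[14 40 11 0 0 0 0]
t=3: x=[16.6000 34.5000 12.8000 1.1000 0.0000 0.0000 0.0000] k=[16 32 11 2 0 0 0]
t=4: x=[17.6000 28.3000 12.2000 2.7000 0.2000 0.0000 0.0000] k=[20 31 11 0 3 0 0]
t=5: x=[21.1000 27.9000 11.9000 1.4000 2.4000 0.3000 0.0000] k=[23 26 13 4 4 0 0]
t=6: x=[23.3000 24.4000 13.4000 4.9000 3.6000 0.4000 0.0000] k=[27 26 15 7 7 4 0]
t=7: x=[26.9000 25.0000 15.3000 7.8000 6.7000 3.9000 0.4000] k=[25 22 17 12 11 2 0]
t=8: x=[24.7000 21.8000 17.0000 12.4000 10.2000 2.7000 0.2000] k=[22 20 21 9 8 6 4]
t=9: x=[21.8000 20.3000 19.7000 10.1000 7.9000 6.0000 4.2000] k=[23 24 20 8 5 9 1]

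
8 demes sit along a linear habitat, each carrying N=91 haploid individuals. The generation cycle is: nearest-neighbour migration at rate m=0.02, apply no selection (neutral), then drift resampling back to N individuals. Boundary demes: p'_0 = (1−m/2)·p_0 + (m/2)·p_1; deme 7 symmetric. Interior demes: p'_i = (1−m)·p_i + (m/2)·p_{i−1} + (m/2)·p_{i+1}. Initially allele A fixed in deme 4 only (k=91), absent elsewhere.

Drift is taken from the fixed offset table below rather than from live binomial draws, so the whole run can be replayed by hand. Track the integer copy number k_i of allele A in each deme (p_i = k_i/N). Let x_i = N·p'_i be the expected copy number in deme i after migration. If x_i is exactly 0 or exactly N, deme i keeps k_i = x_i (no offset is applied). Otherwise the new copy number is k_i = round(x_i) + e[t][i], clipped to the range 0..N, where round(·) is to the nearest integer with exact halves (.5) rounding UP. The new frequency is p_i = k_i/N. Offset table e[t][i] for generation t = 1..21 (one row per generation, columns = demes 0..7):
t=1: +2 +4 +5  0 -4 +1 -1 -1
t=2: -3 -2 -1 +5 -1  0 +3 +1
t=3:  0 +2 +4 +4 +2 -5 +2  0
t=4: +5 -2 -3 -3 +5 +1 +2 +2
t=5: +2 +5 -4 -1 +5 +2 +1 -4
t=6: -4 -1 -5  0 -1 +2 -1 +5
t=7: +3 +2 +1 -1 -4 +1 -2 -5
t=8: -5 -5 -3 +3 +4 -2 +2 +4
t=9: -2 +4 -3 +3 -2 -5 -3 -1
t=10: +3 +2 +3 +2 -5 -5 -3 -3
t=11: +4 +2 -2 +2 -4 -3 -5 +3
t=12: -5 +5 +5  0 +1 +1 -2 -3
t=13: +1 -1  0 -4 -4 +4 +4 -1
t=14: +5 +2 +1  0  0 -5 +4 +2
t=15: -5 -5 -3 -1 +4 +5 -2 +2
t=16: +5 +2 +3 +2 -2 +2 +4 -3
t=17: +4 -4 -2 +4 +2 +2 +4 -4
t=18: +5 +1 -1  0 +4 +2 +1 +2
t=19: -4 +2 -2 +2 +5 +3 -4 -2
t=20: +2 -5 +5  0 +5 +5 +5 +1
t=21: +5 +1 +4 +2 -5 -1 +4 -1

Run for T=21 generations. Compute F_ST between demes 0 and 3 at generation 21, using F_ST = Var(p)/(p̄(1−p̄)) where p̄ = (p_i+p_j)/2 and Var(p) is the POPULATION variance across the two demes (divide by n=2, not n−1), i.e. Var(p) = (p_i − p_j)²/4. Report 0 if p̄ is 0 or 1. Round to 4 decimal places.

0.0100

t=0: k=[0 0 0 0 91 0 0 0]
t=1: x=[0.0000 0.0000 0.0000 0.9100 89.1800 0.9100 0.0000 0.0000] k=[0 0 0 1 85 2 0 0]
t=2: x=[0.0000 0.0000 0.0100 1.8300 83.3300 2.8100 0.0200 0.0000] k=[0 0 0 7 82 3 3 0]
t=3: x=[0.0000 0.0000 0.0700 7.6800 80.4600 3.7900 2.9700 0.0300] k=[0 0 4 12 82 0 5 0]
t=4: x=[0.0000 0.0400 4.0400 12.6200 80.4800 0.8700 4.9000 0.0500] k=[0 0 1 10 85 2 7 2]
t=5: x=[0.0000 0.0100 1.0800 10.6600 83.4200 2.8800 6.9000 2.0500] k=[0 5 0 10 88 5 8 0]
t=6: x=[0.0500 4.9000 0.1500 10.6800 86.3900 5.8600 7.8900 0.0800] k=[0 4 0 11 85 8 7 5]
t=7: x=[0.0400 3.9200 0.1500 11.6300 83.4900 8.7600 6.9900 5.0200] k=[3 6 1 11 79 10 5 0]
t=8: x=[3.0300 5.9200 1.1500 11.5800 77.6300 10.6400 5.0000 0.0500] k=[0 1 0 15 82 9 7 4]
t=9: x=[0.0100 0.9800 0.1600 15.5200 80.6000 9.7100 6.9900 4.0300] k=[0 5 0 19 79 5 4 3]
t=10: x=[0.0500 4.9000 0.2400 19.4100 77.6600 5.7300 4.0000 3.0100] k=[3 7 3 21 73 1 1 0]
t=11: x=[3.0400 6.9200 3.2200 21.3400 71.7600 1.7200 0.9900 0.0100] k=[7 9 1 23 68 0 0 3]
t=12: x=[7.0200 8.9000 1.3000 23.2300 66.8700 0.6800 0.0300 2.9700] k=[2 14 6 23 68 2 0 0]
t=13: x=[2.1200 13.8000 6.2500 23.2800 66.8900 2.6400 0.0200 0.0000] k=[3 13 6 19 63 7 4 0]
t=14: x=[3.1000 12.8300 6.2000 19.3100 62.0000 7.5300 3.9900 0.0400] k=[8 15 7 19 62 3 8 2]
t=15: x=[8.0700 14.8500 7.2000 19.3100 60.9800 3.6400 7.8900 2.0600] k=[3 10 4 18 65 9 6 4]
t=16: x=[3.0700 9.8700 4.2000 18.3300 63.9700 9.5300 6.0100 4.0200] k=[8 12 7 20 62 12 10 1]
t=17: x=[8.0400 11.9100 7.1800 20.2900 61.0800 12.4800 9.9300 1.0900] k=[12 8 5 24 63 14 14 0]
t=18: x=[11.9600 8.0100 5.2200 24.2000 62.1200 14.4900 13.8600 0.1400] k=[17 9 4 24 66 16 15 2]
t=19: x=[16.9200 9.0300 4.2500 24.2200 65.0800 16.4900 14.8800 2.1300] k=[13 11 2 26 70 19 11 0]
t=20: x=[12.9800 10.9300 2.3300 26.2000 69.0500 19.4300 10.9700 0.1100] k=[15 6 7 26 74 24 16 1]
t=21: x=[14.9100 6.1000 7.1800 26.2900 73.0200 24.4200 15.9300 1.1500] k=[20 7 11 28 68 23 20 0]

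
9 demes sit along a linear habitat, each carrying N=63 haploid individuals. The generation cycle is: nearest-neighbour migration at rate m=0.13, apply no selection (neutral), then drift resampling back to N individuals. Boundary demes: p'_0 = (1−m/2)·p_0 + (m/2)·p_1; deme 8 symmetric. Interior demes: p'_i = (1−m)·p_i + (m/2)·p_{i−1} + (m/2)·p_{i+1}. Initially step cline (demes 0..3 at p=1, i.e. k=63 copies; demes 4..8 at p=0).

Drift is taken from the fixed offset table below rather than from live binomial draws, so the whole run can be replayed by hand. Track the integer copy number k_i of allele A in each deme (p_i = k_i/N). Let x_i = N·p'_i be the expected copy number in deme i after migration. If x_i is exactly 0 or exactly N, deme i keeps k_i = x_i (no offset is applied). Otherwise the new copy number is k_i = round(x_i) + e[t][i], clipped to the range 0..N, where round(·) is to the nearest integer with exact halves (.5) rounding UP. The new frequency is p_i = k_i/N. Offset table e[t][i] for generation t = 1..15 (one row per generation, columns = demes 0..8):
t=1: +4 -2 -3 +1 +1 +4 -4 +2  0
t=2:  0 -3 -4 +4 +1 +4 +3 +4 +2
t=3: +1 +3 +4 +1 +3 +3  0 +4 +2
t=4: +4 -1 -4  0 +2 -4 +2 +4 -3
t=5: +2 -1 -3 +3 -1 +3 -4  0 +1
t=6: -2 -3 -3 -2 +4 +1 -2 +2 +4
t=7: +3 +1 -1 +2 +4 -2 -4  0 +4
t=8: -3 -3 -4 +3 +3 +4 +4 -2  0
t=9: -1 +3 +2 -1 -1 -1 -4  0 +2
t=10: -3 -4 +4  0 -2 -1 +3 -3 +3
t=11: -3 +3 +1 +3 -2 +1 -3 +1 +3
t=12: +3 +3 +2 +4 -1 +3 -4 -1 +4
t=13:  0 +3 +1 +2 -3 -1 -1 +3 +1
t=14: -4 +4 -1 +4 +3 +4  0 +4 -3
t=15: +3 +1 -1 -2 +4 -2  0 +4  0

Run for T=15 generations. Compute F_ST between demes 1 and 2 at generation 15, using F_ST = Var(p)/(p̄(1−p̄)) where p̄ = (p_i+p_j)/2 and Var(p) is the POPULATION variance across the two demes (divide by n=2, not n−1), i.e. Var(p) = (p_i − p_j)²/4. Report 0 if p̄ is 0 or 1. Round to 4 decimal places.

0.0413

t=0: k=[63 63 63 63 0 0 0 0 0]
t=1: x=[63.0000 63.0000 63.0000 58.9050 4.0950 0.0000 0.0000 0.0000 0.0000] k=[63 63 63 60 5 0 0 0 0]
t=2: x=[63.0000 63.0000 62.8050 56.6200 8.2500 0.3250 0.0000 0.0000 0.0000] k=[63 63 59 61 9 4 0 0 0]
t=3: x=[63.0000 62.7400 59.3900 57.4900 12.0550 4.0650 0.2600 0.0000 0.0000] k=[63 63 63 58 15 7 0 0 0]
t=4: x=[63.0000 63.0000 62.6750 55.5300 17.2750 7.0650 0.4550 0.0000 0.0000] k=[63 63 59 56 19 3 2 0 0]
t=5: x=[63.0000 62.7400 59.0650 53.7900 20.3650 3.9750 1.9350 0.1300 0.0000] k=[63 62 56 57 19 7 0 0 0]
t=6: x=[62.9350 61.6750 56.4550 54.4650 20.6900 7.3250 0.4550 0.0000 0.0000] k=[61 59 53 52 25 8 0 0 0]
t=7: x=[60.8700 58.7400 53.3250 50.3100 25.6500 8.5850 0.5200 0.0000 0.0000] k=[63 60 52 52 30 7 0 0 0]
t=8: x=[62.8050 59.6750 52.5200 50.5700 29.9350 8.0400 0.4550 0.0000 0.0000] k=[60 57 49 54 33 12 4 0 0]
t=9: x=[59.8050 56.6750 49.8450 52.3100 33.0000 12.8450 4.2600 0.2600 0.0000] k=[59 60 52 51 32 12 0 0 0]
t=10: x=[59.0650 59.4150 52.4550 49.8300 31.9350 12.5200 0.7800 0.0000 0.0000] k=[56 55 56 50 30 12 4 0 0]
t=11: x=[55.9350 55.1300 55.5450 49.0900 30.1300 12.6500 4.2600 0.2600 0.0000] k=[53 58 57 52 28 14 1 1 0]
t=12: x=[53.3250 57.6100 56.7400 50.7650 28.6500 14.0650 1.8450 0.9350 0.0650] k=[56 61 59 55 28 17 0 0 4]
t=13: x=[56.3250 60.5450 58.8700 53.5050 29.0400 16.6100 1.1050 0.2600 3.7400] k=[56 63 60 56 26 16 0 3 5]
t=14: x=[56.4550 62.3500 59.9350 54.3100 27.3000 15.6100 1.2350 2.9350 4.8700] k=[52 63 59 58 30 20 1 7 2]
t=15: x=[52.7150 62.0250 59.1950 56.2450 31.1700 19.4150 2.6250 6.2850 2.3250] k=[56 63 58 54 35 17 3 10 2]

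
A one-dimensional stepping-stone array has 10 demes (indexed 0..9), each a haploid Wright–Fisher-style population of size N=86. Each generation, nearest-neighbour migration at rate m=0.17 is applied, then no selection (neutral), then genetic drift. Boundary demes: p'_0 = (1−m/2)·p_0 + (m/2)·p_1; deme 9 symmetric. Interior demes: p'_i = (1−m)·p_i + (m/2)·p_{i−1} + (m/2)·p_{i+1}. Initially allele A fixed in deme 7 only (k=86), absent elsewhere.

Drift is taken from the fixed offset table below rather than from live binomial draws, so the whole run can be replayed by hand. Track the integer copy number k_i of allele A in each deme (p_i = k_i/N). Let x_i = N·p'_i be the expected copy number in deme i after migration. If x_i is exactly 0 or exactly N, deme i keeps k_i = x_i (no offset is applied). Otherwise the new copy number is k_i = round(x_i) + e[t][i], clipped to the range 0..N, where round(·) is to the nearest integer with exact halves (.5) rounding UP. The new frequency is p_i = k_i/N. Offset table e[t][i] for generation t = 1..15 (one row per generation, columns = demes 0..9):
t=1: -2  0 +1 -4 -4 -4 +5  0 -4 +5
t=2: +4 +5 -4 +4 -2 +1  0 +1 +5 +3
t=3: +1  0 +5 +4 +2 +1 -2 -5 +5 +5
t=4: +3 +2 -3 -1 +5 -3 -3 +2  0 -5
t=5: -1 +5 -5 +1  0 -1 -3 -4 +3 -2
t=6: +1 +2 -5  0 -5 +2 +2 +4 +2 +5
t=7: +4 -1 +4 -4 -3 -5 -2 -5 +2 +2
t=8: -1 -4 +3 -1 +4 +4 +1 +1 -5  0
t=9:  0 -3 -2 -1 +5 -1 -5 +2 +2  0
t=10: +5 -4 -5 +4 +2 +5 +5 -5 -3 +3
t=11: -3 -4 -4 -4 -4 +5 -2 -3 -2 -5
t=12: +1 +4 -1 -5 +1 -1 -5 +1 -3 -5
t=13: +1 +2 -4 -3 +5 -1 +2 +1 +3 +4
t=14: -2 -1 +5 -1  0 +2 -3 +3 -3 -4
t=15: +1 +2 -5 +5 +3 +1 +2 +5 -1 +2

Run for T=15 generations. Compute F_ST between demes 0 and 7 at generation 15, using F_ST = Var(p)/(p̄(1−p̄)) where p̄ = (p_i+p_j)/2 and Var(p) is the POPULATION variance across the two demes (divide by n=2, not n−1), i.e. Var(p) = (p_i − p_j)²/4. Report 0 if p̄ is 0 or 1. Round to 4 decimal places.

0.1781

t=0: k=[0 0 0 0 0 0 0 86 0 0]
t=1: x=[0.0000 0.0000 0.0000 0.0000 0.0000 0.0000 7.3100 71.3800 7.3100 0.0000] k=[0 0 0 0 0 0 12 71 3 0]
t=2: x=[0.0000 0.0000 0.0000 0.0000 0.0000 1.0200 15.9950 60.2050 8.5250 0.2550] k=[0 0 0 0 0 2 16 61 14 3]
t=3: x=[0.0000 0.0000 0.0000 0.0000 0.1700 3.0200 18.6350 53.1800 17.0600 3.9350] k=[0 0 0 0 2 4 17 48 22 9]
t=4: x=[0.0000 0.0000 0.0000 0.1700 2.0000 4.9350 18.5300 43.1550 23.1050 10.1050] k=[0 0 0 0 7 2 16 45 23 5]
t=5: x=[0.0000 0.0000 0.0000 0.5950 5.9800 3.6150 17.2750 40.6650 23.3400 6.5300] k=[0 0 0 2 6 3 14 37 26 5]
t=6: x=[0.0000 0.0000 0.1700 2.1700 5.4050 4.1900 15.0200 34.1100 25.1500 6.7850] k=[0 0 0 2 0 6 17 38 27 12]
t=7: x=[0.0000 0.0000 0.1700 1.6600 0.6800 6.4250 17.8500 35.2800 26.6600 13.2750] k=[0 0 4 0 0 1 16 30 29 15]
t=8: x=[0.0000 0.3400 3.3200 0.3400 0.0850 2.1900 15.9150 28.7250 27.8950 16.1900] k=[0 0 6 0 4 6 17 30 23 16]
t=9: x=[0.0000 0.5100 4.9800 0.8500 3.8300 6.7650 17.1700 28.3000 23.0000 16.5950] k=[0 0 3 0 9 6 12 30 25 17]
t=10: x=[0.0000 0.2550 2.4900 1.0200 7.9800 6.7650 13.0200 28.0450 24.7450 17.6800] k=[0 0 0 5 10 12 18 23 22 21]
t=11: x=[0.0000 0.0000 0.4250 5.0000 9.7450 12.3400 17.9150 22.4900 22.0000 21.0850] k=[0 0 0 1 6 17 16 19 20 16]
t=12: x=[0.0000 0.0000 0.0850 1.3400 6.5100 15.9800 16.3400 18.8300 19.5750 16.3400] k=[0 0 0 0 8 15 11 20 17 11]
t=13: x=[0.0000 0.0000 0.0000 0.6800 7.9150 14.0650 12.1050 18.9800 16.7450 11.5100] k=[0 0 0 0 13 13 14 20 20 16]
t=14: x=[0.0000 0.0000 0.0000 1.1050 11.8950 13.0850 14.4250 19.4900 19.6600 16.3400] k=[0 0 0 0 12 15 11 22 17 12]
t=15: x=[0.0000 0.0000 0.0000 1.0200 11.2350 14.4050 12.2750 20.6400 17.0000 12.4250] k=[0 0 0 6 14 15 14 26 16 14]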